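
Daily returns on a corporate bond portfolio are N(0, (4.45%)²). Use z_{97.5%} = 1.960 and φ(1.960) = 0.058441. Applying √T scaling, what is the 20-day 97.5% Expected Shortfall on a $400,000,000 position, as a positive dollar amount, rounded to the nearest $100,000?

σ_{20d} = 4.45% × √20 = 19.901%.
ES multiplier = φ(z)/(1−α) = 0.058441/0.025 = 2.338.
ES = 19.901% × 2.338 = 46.529%; on $400,000,000: $186,116,000.

$186,100,000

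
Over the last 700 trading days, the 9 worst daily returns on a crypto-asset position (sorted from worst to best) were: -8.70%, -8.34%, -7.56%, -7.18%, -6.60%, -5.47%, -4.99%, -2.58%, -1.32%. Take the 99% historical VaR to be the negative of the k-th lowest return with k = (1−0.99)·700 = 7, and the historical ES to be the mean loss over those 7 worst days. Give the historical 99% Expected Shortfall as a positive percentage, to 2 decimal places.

6.98%

The 7 worst returns sum to -48.84%.
ES = −(-48.84%) / 7 = 6.9771…% ≈ 6.98%.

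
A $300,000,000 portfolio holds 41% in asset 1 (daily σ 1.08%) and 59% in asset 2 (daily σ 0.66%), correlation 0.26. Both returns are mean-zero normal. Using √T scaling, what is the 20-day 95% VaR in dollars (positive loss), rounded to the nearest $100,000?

σ_p = √(0.41²·1.08² + 0.59²·0.66² + 2·0.26·0.41·0.59·1.08·0.66) = 0.661%.
σ_{20d} = 0.661% × √20 = 2.956%.
z(95%) = 1.645.
VaR = 1.645 × 2.956% = 4.863%; on $300,000,000 that is $14,589,000.

$14,600,000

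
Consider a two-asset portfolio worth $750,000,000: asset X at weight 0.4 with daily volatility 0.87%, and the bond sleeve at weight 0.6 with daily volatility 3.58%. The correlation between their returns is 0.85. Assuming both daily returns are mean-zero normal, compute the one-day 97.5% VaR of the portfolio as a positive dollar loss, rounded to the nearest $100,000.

$36,000,000

σ_p² = 0.4²·0.87² + 0.6²·3.58² + 2·0.85·0.4·0.6·0.87·3.58 = 6.0058 (%²).
σ_p = √6.0058 = 2.451%.
At 97.5%, z = 1.960.
VaR = 1.960 × 2.451% = 4.804%; on $750,000,000 that is $36,030,000.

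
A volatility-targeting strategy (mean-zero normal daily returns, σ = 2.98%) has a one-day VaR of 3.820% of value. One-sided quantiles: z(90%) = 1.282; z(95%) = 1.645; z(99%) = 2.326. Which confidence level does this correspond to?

90%

Implied z = VaR/σ = 3.820 / 2.98 = 1.282.
This matches z(90%) = 1.282.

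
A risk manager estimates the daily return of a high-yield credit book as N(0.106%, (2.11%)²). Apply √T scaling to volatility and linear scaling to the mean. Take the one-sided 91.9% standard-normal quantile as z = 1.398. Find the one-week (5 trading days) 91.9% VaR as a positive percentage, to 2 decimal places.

σ_{5d} = 2.11% × √5 = 4.718%; μ_{5d} = 5 × 0.106% = 0.530%.
VaR = −(0.530%) + 1.398 × 4.718% = 6.066%.

6.07%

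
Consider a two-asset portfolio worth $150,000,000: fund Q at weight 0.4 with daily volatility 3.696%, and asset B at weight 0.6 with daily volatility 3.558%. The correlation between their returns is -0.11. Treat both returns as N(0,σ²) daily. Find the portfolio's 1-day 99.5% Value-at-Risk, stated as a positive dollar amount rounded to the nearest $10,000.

σ_p² = 0.4²·3.696² + 0.6²·3.558² + 2·-0.11·0.4·0.6·3.696·3.558 = 6.0487 (%²).
σ_p = √6.0487 = 2.459%.
At 99.5%, z = 2.576.
VaR = 2.576 × 2.459% = 6.334%; on $150,000,000 that is $9,501,000.

$9,500,000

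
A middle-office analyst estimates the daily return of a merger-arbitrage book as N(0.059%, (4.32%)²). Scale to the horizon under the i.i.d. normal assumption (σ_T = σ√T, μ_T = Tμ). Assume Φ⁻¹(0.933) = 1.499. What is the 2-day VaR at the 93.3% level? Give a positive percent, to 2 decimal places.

σ_{2d} = 4.32% × √2 = 6.109%; μ_{2d} = 2 × 0.059% = 0.118%.
VaR = −(0.118%) + 1.499 × 6.109% = 9.039%.

9.04%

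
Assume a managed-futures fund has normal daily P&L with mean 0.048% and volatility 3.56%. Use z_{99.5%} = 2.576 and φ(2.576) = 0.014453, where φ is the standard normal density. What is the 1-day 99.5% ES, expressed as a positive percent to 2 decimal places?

10.24%

Tail multiplier: φ(z)/(1−α) = 0.014453 / 0.005 = 2.891.
ES = −(0.048%) + 3.56% × 2.891 = 10.244%.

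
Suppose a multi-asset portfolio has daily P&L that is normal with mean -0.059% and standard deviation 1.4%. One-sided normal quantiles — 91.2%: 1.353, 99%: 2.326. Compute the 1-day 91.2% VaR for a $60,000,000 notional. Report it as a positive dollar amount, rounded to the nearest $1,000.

VaR = −μ + z·σ = −(-0.059%) + 1.353 × 1.4% = 1.953%.
On $60,000,000: 0.01953 × $60,000,000 = $1,171,800.

$1,172,000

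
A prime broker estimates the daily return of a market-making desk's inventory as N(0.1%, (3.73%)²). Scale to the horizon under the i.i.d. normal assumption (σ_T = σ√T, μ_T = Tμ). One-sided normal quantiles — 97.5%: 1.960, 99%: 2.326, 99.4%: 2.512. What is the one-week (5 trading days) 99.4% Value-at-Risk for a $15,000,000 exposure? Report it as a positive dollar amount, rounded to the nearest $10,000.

σ_{5d} = 3.73% × √5 = 8.341%; μ_{5d} = 5 × 0.1% = 0.500%.
VaR = −(0.500%) + 2.512 × 8.341% = 20.453%.
On $15,000,000: 0.20453 × $15,000,000 = $3,067,950.

$3,070,000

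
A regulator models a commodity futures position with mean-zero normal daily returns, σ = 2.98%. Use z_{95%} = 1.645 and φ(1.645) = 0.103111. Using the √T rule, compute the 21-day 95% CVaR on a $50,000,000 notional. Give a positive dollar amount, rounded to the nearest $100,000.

σ_{21d} = 2.98% × √21 = 13.656%.
ES multiplier = φ(z)/(1−α) = 0.103111/0.05 = 2.062.
ES = 13.656% × 2.062 = 28.159%; on $50,000,000: $14,079,500.

$14,100,000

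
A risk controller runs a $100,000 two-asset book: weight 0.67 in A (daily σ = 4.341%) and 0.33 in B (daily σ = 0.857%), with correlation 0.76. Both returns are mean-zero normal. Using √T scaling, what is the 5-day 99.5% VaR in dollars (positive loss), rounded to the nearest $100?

$18,000

σ_p = √(0.67²·4.341² + 0.33²·0.857² + 2·0.76·0.67·0.33·4.341·0.857) = 3.129%.
σ_{5d} = 3.129% × √5 = 6.997%.
z(99.5%) = 2.576.
VaR = 2.576 × 6.997% = 18.024%; on $100,000 that is $18,024.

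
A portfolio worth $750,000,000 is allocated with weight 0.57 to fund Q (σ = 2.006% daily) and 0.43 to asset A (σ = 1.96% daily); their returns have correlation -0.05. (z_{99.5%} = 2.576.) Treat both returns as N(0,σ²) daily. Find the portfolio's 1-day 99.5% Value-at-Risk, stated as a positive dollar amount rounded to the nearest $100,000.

$26,800,000

σ_p² = 0.57²·2.006² + 0.43²·1.96² + 2·-0.05·0.57·0.43·2.006·1.96 = 1.9214 (%²).
σ_p = √1.9214 = 1.386%.
VaR = 2.576 × 1.386% = 3.570%; on $750,000,000 that is $26,775,000.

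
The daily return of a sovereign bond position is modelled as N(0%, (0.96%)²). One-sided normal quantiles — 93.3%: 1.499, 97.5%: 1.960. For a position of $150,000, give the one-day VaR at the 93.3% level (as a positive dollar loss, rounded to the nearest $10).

VaR = z·σ = 1.499 × 0.96% = 1.439%.
On $150,000: 0.01439 × $150,000 = $2,158.

$2,160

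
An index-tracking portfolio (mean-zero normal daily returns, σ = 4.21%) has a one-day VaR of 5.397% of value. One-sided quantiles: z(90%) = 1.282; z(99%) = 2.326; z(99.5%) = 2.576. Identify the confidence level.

Implied z = VaR/σ = 5.397 / 4.21 = 1.282.
This matches z(90%) = 1.282.

90%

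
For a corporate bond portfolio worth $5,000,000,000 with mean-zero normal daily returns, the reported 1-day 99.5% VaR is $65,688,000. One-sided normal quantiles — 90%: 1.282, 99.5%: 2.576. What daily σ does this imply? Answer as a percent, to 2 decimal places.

0.51%

VaR as a fraction: $65,688,000 / $5,000,000,000 = 1.314%.
σ = VaR / z = 1.314% / 2.576 = 0.510%.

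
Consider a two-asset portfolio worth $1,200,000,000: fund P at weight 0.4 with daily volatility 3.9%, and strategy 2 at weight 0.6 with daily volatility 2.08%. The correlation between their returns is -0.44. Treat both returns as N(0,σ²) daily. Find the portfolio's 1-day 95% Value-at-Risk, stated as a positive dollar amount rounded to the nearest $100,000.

$29,800,000

σ_p² = 0.4²·3.9² + 0.6²·2.08² + 2·-0.44·0.4·0.6·3.9·2.08 = 2.2778 (%²).
σ_p = √2.2778 = 1.509%.
At 95%, z = 1.645.
VaR = 1.645 × 1.509% = 2.482%; on $1,200,000,000 that is $29,784,000.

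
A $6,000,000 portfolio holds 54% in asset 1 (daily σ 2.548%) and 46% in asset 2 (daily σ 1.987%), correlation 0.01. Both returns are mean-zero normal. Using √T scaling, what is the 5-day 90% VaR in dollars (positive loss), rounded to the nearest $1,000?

$285,000

σ_p = √(0.54²·2.548² + 0.46²·1.987² + 2·0.01·0.54·0.46·2.548·1.987) = 1.659%.
σ_{5d} = 1.659% × √5 = 3.710%.
z(90%) = 1.282.
VaR = 1.282 × 3.710% = 4.756%; on $6,000,000 that is $285,360.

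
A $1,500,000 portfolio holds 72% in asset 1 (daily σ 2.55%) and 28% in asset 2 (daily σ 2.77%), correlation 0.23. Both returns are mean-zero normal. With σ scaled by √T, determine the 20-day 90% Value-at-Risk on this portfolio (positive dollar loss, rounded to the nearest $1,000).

$185,000

σ_p = √(0.72²·2.55² + 0.28²·2.77² + 2·0.23·0.72·0.28·2.55·2.77) = 2.151%.
σ_{20d} = 2.151% × √20 = 9.620%.
z(90%) = 1.282.
VaR = 1.282 × 9.620% = 12.333%; on $1,500,000 that is $184,995.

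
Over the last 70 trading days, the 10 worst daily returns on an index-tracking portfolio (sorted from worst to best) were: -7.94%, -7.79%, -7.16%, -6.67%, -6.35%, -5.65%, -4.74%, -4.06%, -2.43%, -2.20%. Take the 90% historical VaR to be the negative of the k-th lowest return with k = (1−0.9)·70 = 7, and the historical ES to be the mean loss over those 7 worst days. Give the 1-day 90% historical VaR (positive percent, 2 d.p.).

4.74%

k = 7; the 7th lowest return is -4.74%, so VaR = 4.74%.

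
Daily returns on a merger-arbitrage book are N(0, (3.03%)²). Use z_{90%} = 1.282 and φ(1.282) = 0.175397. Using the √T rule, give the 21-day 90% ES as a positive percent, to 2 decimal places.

σ_{21d} = 3.03% × √21 = 13.885%.
ES multiplier = φ(z)/(1−α) = 0.175397/0.1 = 1.754.
ES = 13.885% × 1.754 = 24.354%.

24.35%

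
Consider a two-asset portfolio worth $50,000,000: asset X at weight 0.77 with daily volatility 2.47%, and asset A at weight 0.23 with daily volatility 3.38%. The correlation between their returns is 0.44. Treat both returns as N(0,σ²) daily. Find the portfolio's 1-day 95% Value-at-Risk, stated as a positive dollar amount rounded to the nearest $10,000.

$1,930,000

σ_p² = 0.77²·2.47² + 0.23²·3.38² + 2·0.44·0.77·0.23·2.47·3.38 = 5.5227 (%²).
σ_p = √5.5227 = 2.350%.
At 95%, z = 1.645.
VaR = 1.645 × 2.350% = 3.866%; on $50,000,000 that is $1,933,000.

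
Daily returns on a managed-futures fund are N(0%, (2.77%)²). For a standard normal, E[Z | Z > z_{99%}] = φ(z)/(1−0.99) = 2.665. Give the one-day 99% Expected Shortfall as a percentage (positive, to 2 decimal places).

7.38%

ES = 2.77% × 2.665 = 7.382%.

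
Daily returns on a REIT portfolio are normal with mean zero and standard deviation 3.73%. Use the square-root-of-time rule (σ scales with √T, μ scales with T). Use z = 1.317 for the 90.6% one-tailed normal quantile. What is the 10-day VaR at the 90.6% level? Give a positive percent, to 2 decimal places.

σ_{10d} = 3.73% × √10 = 11.795%.
VaR = 1.317 × 11.795% = 15.534%.

15.53%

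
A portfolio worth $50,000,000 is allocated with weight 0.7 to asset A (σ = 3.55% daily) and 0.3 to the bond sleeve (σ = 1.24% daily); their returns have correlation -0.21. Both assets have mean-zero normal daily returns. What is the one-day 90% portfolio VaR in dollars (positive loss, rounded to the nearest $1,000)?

$1,560,000

σ_p² = 0.7²·3.55² + 0.3²·1.24² + 2·-0.21·0.7·0.3·3.55·1.24 = 5.9254 (%²).
σ_p = √5.9254 = 2.434%.
At 90%, z = 1.282.
VaR = 1.282 × 2.434% = 3.120%; on $50,000,000 that is $1,560,000.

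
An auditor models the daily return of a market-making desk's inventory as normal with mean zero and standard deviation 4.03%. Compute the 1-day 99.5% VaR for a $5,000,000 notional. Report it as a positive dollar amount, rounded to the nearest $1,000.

$519,000

At 99.5% one-sided, z = 2.576.
VaR = z·σ = 2.576 × 4.03% = 10.381%.
On $5,000,000: 0.10381 × $5,000,000 = $519,050.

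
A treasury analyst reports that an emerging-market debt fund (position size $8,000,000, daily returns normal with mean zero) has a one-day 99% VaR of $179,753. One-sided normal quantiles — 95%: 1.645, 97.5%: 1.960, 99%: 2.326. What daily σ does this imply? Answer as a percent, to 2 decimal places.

0.97%

VaR as a fraction: $179,753 / $8,000,000 = 2.247%.
σ = VaR / z = 2.247% / 2.326 = 0.966%.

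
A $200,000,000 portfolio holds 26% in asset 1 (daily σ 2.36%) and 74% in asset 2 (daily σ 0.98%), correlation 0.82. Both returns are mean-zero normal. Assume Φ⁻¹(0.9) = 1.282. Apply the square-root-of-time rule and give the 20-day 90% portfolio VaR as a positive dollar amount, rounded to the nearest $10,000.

σ_p = √(0.26²·2.36² + 0.74²·0.98² + 2·0.82·0.26·0.74·2.36·0.98) = 1.278%.
σ_{20d} = 1.278% × √20 = 5.715%.
VaR = 1.282 × 5.715% = 7.327%; on $200,000,000 that is $14,654,000.

$14,650,000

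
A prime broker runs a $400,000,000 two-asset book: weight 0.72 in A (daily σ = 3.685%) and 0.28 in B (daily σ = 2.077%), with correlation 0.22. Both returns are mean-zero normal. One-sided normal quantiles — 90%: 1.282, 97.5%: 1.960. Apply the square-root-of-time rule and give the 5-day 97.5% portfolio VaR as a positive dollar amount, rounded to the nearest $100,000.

$49,800,000

σ_p = √(0.72²·3.685² + 0.28²·2.077² + 2·0.22·0.72·0.28·3.685·2.077) = 2.838%.
σ_{5d} = 2.838% × √5 = 6.346%.
VaR = 1.960 × 6.346% = 12.438%; on $400,000,000 that is $49,752,000.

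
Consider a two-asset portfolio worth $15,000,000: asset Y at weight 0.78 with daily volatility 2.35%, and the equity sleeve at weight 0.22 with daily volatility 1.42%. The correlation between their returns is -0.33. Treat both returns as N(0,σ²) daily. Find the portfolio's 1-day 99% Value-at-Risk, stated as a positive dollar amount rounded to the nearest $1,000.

$612,000

σ_p² = 0.78²·2.35² + 0.22²·1.42² + 2·-0.33·0.78·0.22·2.35·1.42 = 3.0795 (%²).
σ_p = √3.0795 = 1.755%.
At 99%, z = 2.326.
VaR = 2.326 × 1.755% = 4.082%; on $15,000,000 that is $612,300.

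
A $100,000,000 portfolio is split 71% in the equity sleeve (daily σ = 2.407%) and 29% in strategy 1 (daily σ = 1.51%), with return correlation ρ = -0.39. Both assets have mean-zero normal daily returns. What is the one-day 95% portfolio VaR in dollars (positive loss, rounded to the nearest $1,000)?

σ_p² = 0.71²·2.407² + 0.29²·1.51² + 2·-0.39·0.71·0.29·2.407·1.51 = 2.5286 (%²).
σ_p = √2.5286 = 1.590%.
At 95%, z = 1.645.
VaR = 1.645 × 1.590% = 2.616%; on $100,000,000 that is $2,616,000.

$2,616,000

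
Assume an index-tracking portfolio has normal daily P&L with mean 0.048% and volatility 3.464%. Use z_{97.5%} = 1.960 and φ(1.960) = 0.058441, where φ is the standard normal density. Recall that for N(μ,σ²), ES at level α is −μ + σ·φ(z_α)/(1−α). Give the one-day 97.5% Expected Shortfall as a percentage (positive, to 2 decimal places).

Tail multiplier: φ(z)/(1−α) = 0.058441 / 0.025 = 2.338.
ES = −(0.048%) + 3.464% × 2.338 = 8.051%.

8.05%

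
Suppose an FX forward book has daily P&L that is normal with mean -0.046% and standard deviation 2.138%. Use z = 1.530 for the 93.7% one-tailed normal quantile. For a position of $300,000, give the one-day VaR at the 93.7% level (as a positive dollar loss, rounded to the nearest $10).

VaR = −μ + z·σ = −(-0.046%) + 1.530 × 2.138% = 3.317%.
On $300,000: 0.03317 × $300,000 = $9,951.

$9,950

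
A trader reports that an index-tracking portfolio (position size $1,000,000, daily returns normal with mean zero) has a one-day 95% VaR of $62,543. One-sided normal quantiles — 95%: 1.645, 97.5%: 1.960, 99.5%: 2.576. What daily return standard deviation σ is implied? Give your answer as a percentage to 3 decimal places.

VaR as a fraction: $62,543 / $1,000,000 = 6.254%.
σ = VaR / z = 6.254% / 1.645 = 3.802%.

3.802%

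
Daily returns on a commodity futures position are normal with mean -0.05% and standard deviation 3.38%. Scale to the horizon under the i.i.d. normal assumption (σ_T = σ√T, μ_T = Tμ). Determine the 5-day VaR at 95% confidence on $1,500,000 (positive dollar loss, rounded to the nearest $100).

At 95%, z = 1.645.
σ_{5d} = 3.38% × √5 = 7.558%; μ_{5d} = 5 × -0.05% = -0.250%.
VaR = −(-0.250%) + 1.645 × 7.558% = 12.683%.
On $1,500,000: 0.12683 × $1,500,000 = $190,245.

$190,200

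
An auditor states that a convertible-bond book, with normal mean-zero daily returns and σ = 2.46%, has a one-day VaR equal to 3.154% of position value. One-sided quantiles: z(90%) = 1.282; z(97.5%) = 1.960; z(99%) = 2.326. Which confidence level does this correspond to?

90%

Implied z = VaR/σ = 3.154 / 2.46 = 1.282.
This matches z(90%) = 1.282.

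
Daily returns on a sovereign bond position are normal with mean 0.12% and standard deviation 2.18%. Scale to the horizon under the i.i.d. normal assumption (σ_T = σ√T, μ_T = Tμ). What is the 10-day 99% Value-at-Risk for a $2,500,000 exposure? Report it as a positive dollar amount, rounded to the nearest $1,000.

At 99%, z = 2.326.
σ_{10d} = 2.18% × √10 = 6.894%; μ_{10d} = 10 × 0.12% = 1.200%.
VaR = −(1.200%) + 2.326 × 6.894% = 14.835%.
On $2,500,000: 0.14835 × $2,500,000 = $370,875.

$371,000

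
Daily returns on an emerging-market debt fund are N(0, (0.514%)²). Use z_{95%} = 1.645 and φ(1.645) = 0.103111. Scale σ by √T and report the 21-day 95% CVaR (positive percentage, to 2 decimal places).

σ_{21d} = 0.514% × √21 = 2.355%.
ES multiplier = φ(z)/(1−α) = 0.103111/0.05 = 2.062.
ES = 2.355% × 2.062 = 4.856%.

4.86%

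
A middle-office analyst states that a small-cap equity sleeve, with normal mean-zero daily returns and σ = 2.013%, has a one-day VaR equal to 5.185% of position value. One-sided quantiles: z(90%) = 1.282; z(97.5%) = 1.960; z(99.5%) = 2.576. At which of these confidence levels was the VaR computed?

Implied z = VaR/σ = 5.185 / 2.013 = 2.576.
This matches z(99.5%) = 2.576.

99.5%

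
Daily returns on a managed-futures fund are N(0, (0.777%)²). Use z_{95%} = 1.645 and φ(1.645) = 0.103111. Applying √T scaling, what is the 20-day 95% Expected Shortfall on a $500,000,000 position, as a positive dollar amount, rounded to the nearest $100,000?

σ_{20d} = 0.777% × √20 = 3.475%.
ES multiplier = φ(z)/(1−α) = 0.103111/0.05 = 2.062.
ES = 3.475% × 2.062 = 7.165%; on $500,000,000: $35,825,000.

$35,800,000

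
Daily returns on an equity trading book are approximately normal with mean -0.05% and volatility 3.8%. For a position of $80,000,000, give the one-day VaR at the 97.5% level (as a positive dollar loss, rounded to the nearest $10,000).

$6,000,000

At 97.5% one-sided, z = 1.960.
VaR = −μ + z·σ = −(-0.05%) + 1.960 × 3.8% = 7.498%.
On $80,000,000: 0.07498 × $80,000,000 = $5,998,400.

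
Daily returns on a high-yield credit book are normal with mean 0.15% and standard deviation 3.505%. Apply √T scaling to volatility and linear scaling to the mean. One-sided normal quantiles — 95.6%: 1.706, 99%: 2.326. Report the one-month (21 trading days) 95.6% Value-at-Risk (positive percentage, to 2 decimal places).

24.25%

σ_{21d} = 3.505% × √21 = 16.062%; μ_{21d} = 21 × 0.15% = 3.150%.
VaR = −(3.150%) + 1.706 × 16.062% = 24.252%.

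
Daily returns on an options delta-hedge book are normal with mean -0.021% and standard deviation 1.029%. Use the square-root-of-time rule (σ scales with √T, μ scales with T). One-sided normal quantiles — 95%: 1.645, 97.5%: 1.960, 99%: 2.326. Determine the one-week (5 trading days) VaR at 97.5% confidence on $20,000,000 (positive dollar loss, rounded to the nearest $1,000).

σ_{5d} = 1.029% × √5 = 2.301%; μ_{5d} = 5 × -0.021% = -0.105%.
VaR = −(-0.105%) + 1.960 × 2.301% = 4.615%.
On $20,000,000: 0.04615 × $20,000,000 = $923,000.

$923,000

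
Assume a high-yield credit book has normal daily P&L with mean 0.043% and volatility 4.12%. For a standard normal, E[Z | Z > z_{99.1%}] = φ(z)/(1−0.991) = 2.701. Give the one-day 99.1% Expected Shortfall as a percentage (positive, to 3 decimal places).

11.085%

ES = −(0.043%) + 4.12% × 2.701 = 11.085%.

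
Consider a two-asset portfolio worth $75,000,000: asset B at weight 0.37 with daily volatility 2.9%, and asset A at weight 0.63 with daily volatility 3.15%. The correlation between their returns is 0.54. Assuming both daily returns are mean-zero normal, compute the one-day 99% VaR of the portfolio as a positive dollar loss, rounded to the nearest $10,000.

$4,740,000

σ_p² = 0.37²·2.9² + 0.63²·3.15² + 2·0.54·0.37·0.63·2.9·3.15 = 7.3893 (%²).
σ_p = √7.3893 = 2.718%.
At 99%, z = 2.326.
VaR = 2.326 × 2.718% = 6.322%; on $75,000,000 that is $4,741,500.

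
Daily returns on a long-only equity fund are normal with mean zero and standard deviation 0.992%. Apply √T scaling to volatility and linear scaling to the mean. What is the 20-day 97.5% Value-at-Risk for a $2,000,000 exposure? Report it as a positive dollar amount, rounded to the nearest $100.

At 97.5%, z = 1.960.
σ_{20d} = 0.992% × √20 = 4.436%.
VaR = 1.960 × 4.436% = 8.695%.
On $2,000,000: 0.08695 × $2,000,000 = $173,900.

$173,900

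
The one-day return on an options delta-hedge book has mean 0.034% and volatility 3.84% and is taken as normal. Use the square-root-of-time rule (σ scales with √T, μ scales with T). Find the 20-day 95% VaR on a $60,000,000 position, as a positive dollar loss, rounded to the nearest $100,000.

$16,500,000

At 95%, z = 1.645.
σ_{20d} = 3.84% × √20 = 17.173%; μ_{20d} = 20 × 0.034% = 0.680%.
VaR = −(0.680%) + 1.645 × 17.173% = 27.570%.
On $60,000,000: 0.27570 × $60,000,000 = $16,542,000.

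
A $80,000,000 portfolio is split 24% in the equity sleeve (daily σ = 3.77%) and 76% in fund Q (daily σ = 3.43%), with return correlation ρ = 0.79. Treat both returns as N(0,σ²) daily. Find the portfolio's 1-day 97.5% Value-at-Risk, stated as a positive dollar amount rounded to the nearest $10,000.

σ_p² = 0.24²·3.77² + 0.76²·3.43² + 2·0.79·0.24·0.76·3.77·3.43 = 11.3407 (%²).
σ_p = √11.3407 = 3.368%.
At 97.5%, z = 1.960.
VaR = 1.960 × 3.368% = 6.601%; on $80,000,000 that is $5,280,800.

$5,280,000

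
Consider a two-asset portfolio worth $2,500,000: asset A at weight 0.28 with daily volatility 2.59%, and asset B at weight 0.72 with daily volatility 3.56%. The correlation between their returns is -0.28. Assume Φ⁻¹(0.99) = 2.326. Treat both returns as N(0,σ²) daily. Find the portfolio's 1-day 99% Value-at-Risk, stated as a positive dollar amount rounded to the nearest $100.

$143,100

σ_p² = 0.28²·2.59² + 0.72²·3.56² + 2·-0.28·0.28·0.72·2.59·3.56 = 6.0550 (%²).
σ_p = √6.0550 = 2.461%.
VaR = 2.326 × 2.461% = 5.724%; on $2,500,000 that is $143,100.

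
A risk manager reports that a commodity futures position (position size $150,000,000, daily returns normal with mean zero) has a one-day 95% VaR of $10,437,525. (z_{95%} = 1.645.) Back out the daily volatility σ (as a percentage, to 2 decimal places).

VaR as a fraction: $10,437,525 / $150,000,000 = 6.958%.
σ = VaR / z = 6.958% / 1.645 = 4.230%.

4.23%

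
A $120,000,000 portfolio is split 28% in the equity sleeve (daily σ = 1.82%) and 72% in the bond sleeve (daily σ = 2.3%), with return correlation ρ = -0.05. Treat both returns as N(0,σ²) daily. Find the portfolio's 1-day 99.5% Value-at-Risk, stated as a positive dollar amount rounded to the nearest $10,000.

$5,280,000

σ_p² = 0.28²·1.82² + 0.72²·2.3² + 2·-0.05·0.28·0.72·1.82·2.3 = 2.9176 (%²).
σ_p = √2.9176 = 1.708%.
At 99.5%, z = 2.576.
VaR = 2.576 × 1.708% = 4.400%; on $120,000,000 that is $5,280,000.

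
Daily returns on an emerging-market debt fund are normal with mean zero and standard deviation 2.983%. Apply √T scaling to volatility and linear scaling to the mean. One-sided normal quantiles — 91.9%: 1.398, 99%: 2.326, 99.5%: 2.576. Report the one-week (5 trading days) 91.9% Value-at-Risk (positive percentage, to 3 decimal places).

9.325%

σ_{5d} = 2.983% × √5 = 6.670%.
VaR = 1.398 × 6.670% = 9.325%.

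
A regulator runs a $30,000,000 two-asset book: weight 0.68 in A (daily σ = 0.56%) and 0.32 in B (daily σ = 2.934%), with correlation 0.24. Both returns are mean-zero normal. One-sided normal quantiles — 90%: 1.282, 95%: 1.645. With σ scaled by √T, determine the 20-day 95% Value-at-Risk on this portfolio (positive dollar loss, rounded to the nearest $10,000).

σ_p = √(0.68²·0.56² + 0.32²·2.934² + 2·0.24·0.68·0.32·0.56·2.934) = 1.095%.
σ_{20d} = 1.095% × √20 = 4.897%.
VaR = 1.645 × 4.897% = 8.056%; on $30,000,000 that is $2,416,800.

$2,420,000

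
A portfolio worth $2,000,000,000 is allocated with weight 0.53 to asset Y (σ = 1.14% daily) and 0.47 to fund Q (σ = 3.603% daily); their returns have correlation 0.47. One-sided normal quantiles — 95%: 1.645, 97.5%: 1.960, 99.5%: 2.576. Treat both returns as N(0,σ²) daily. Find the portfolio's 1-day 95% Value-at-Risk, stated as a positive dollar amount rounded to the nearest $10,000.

σ_p² = 0.53²·1.14² + 0.47²·3.603² + 2·0.47·0.53·0.47·1.14·3.603 = 4.1945 (%²).
σ_p = √4.1945 = 2.048%.
VaR = 1.645 × 2.048% = 3.369%; on $2,000,000,000 that is $67,380,000.

$67,380,000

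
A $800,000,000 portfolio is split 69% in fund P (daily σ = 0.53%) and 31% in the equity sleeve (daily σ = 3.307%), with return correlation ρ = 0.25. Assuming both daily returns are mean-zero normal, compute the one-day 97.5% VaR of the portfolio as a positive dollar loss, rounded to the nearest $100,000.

σ_p² = 0.69²·0.53² + 0.31²·3.307² + 2·0.25·0.69·0.31·0.53·3.307 = 1.3722 (%²).
σ_p = √1.3722 = 1.171%.
At 97.5%, z = 1.960.
VaR = 1.960 × 1.171% = 2.295%; on $800,000,000 that is $18,360,000.

$18,400,000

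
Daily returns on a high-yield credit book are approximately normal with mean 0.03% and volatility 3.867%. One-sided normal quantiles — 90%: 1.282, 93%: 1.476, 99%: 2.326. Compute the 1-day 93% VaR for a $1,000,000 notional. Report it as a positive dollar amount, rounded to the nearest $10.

VaR = −μ + z·σ = −(0.03%) + 1.476 × 3.867% = 5.678%.
On $1,000,000: 0.05678 × $1,000,000 = $56,780.

$56,780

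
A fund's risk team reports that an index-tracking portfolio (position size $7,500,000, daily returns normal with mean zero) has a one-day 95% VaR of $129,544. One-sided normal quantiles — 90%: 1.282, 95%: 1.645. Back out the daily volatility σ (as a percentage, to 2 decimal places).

1.05%

VaR as a fraction: $129,544 / $7,500,000 = 1.727%.
σ = VaR / z = 1.727% / 1.645 = 1.050%.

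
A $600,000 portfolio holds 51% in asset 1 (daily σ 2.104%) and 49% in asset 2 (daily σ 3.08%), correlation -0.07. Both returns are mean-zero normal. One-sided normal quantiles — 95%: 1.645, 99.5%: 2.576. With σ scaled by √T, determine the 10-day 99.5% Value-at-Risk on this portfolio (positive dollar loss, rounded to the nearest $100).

$87,500

σ_p = √(0.51²·2.104² + 0.49²·3.08² + 2·-0.07·0.51·0.49·2.104·3.08) = 1.790%.
σ_{10d} = 1.790% × √10 = 5.660%.
VaR = 2.576 × 5.660% = 14.580%; on $600,000 that is $87,480.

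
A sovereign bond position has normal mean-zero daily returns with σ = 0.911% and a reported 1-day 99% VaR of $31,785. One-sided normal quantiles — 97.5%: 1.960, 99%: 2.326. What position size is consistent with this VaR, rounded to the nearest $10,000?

$1,500,000

VaR as a fraction of value: z·σ = 2.326 × 0.911% = 2.11899%.
Position = $31,785 / 0.0211899 = $1,500,010.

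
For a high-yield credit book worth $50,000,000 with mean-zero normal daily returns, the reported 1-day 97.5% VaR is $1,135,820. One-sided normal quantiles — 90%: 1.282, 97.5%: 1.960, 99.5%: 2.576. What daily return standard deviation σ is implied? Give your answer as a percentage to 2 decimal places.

1.16%

VaR as a fraction: $1,135,820 / $50,000,000 = 2.272%.
σ = VaR / z = 2.272% / 1.960 = 1.159%.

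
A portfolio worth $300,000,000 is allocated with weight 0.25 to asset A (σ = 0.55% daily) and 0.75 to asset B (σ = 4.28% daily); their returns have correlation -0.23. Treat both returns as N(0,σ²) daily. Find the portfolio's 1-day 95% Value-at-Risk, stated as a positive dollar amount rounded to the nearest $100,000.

σ_p² = 0.25²·0.55² + 0.75²·4.28² + 2·-0.23·0.25·0.75·0.55·4.28 = 10.1200 (%²).
σ_p = √10.1200 = 3.181%.
At 95%, z = 1.645.
VaR = 1.645 × 3.181% = 5.233%; on $300,000,000 that is $15,699,000.

$15,700,000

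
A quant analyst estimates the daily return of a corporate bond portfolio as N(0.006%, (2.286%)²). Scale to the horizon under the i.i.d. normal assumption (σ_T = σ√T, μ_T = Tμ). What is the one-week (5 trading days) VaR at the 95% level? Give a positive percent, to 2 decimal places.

At 95%, z = 1.645.
σ_{5d} = 2.286% × √5 = 5.112%; μ_{5d} = 5 × 0.006% = 0.030%.
VaR = −(0.030%) + 1.645 × 5.112% = 8.379%.

8.38%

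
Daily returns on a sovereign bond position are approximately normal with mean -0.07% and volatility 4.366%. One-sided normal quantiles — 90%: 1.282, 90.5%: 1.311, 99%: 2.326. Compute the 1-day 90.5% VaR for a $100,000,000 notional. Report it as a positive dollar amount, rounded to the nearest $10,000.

VaR = −μ + z·σ = −(-0.07%) + 1.311 × 4.366% = 5.794%.
On $100,000,000: 0.05794 × $100,000,000 = $5,794,000.

$5,790,000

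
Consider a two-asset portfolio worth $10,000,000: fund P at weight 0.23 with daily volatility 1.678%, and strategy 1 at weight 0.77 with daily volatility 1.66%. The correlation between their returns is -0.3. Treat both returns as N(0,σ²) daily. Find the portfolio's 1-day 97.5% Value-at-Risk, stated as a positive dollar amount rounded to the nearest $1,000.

$239,000

σ_p² = 0.23²·1.678² + 0.77²·1.66² + 2·-0.3·0.23·0.77·1.678·1.66 = 1.4868 (%²).
σ_p = √1.4868 = 1.219%.
At 97.5%, z = 1.960.
VaR = 1.960 × 1.219% = 2.389%; on $10,000,000 that is $238,900.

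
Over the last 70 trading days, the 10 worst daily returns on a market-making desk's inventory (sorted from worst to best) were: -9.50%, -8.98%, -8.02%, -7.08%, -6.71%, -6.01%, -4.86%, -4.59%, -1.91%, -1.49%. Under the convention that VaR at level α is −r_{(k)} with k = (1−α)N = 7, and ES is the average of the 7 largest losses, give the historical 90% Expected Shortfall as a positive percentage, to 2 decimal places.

The 7 worst returns sum to -51.16%.
ES = −(-51.16%) / 7 = 7.3085…% ≈ 7.31%.

7.31%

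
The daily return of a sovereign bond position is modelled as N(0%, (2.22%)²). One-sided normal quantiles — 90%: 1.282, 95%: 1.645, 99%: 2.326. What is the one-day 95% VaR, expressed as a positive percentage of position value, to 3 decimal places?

3.652%

VaR = z·σ = 1.645 × 2.22% = 3.652%.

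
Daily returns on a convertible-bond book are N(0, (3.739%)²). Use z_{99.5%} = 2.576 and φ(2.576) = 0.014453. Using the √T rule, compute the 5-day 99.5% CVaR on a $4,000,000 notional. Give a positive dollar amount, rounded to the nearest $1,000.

$967,000

σ_{5d} = 3.739% × √5 = 8.361%.
ES multiplier = φ(z)/(1−α) = 0.014453/0.005 = 2.891.
ES = 8.361% × 2.891 = 24.172%; on $4,000,000: $966,880.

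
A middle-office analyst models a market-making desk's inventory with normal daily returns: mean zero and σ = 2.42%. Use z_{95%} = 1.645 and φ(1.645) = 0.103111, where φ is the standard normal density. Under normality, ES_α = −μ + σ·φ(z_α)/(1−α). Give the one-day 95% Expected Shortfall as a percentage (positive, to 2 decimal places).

4.99%

Tail multiplier: φ(z)/(1−α) = 0.103111 / 0.05 = 2.062.
ES = 2.42% × 2.062 = 4.990%.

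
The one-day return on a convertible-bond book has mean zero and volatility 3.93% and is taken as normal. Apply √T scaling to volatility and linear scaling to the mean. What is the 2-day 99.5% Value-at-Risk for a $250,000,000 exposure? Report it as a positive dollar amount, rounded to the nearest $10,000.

$35,790,000

At 99.5%, z = 2.576.
σ_{2d} = 3.93% × √2 = 5.558%.
VaR = 2.576 × 5.558% = 14.317%.
On $250,000,000: 0.14317 × $250,000,000 = $35,792,500.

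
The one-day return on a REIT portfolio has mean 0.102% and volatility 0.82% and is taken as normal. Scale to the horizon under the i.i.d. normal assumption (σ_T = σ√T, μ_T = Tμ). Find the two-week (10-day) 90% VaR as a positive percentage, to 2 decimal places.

2.30%

At 90%, z = 1.282.
σ_{10d} = 0.82% × √10 = 2.593%; μ_{10d} = 10 × 0.102% = 1.020%.
VaR = −(1.020%) + 1.282 × 2.593% = 2.304%.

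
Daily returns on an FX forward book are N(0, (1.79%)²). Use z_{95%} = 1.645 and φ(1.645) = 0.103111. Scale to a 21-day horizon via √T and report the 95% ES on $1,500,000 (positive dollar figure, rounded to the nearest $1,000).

σ_{21d} = 1.79% × √21 = 8.203%.
ES multiplier = φ(z)/(1−α) = 0.103111/0.05 = 2.062.
ES = 8.203% × 2.062 = 16.915%; on $1,500,000: $253,725.

$254,000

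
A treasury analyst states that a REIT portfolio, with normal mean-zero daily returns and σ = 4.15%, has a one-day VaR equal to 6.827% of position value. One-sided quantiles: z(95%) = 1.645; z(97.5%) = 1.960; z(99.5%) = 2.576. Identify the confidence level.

95%

Implied z = VaR/σ = 6.827 / 4.15 = 1.645.
This matches z(95%) = 1.645.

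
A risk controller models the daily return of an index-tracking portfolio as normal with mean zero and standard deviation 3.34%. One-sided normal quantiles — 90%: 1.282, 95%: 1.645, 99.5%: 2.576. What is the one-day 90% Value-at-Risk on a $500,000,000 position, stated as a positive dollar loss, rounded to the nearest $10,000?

$21,410,000

VaR = z·σ = 1.282 × 3.34% = 4.282%.
On $500,000,000: 0.04282 × $500,000,000 = $21,410,000.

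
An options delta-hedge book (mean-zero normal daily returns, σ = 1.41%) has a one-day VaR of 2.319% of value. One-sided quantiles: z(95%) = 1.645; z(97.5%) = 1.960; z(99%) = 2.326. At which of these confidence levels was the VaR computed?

95%

Implied z = VaR/σ = 2.319 / 1.41 = 1.645.
This matches z(95%) = 1.645.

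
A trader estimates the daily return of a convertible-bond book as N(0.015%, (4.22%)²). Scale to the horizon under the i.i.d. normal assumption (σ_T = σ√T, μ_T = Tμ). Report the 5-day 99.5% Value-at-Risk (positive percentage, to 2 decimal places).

At 99.5%, z = 2.576.
σ_{5d} = 4.22% × √5 = 9.436%; μ_{5d} = 5 × 0.015% = 0.075%.
VaR = −(0.075%) + 2.576 × 9.436% = 24.232%.

24.23%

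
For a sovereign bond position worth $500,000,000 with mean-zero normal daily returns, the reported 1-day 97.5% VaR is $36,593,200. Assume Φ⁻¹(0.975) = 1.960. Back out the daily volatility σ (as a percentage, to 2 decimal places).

3.73%

VaR as a fraction: $36,593,200 / $500,000,000 = 7.319%.
σ = VaR / z = 7.319% / 1.960 = 3.734%.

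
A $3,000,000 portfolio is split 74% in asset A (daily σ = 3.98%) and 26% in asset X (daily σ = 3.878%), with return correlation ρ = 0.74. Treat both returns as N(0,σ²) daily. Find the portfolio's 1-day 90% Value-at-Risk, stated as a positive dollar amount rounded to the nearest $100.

σ_p² = 0.74²·3.98² + 0.26²·3.878² + 2·0.74·0.74·0.26·3.98·3.878 = 14.0858 (%²).
σ_p = √14.0858 = 3.753%.
At 90%, z = 1.282.
VaR = 1.282 × 3.753% = 4.811%; on $3,000,000 that is $144,330.

$144,300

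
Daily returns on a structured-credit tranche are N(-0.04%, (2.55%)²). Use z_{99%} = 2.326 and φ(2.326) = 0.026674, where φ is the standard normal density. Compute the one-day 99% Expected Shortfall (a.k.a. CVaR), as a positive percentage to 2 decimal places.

6.84%

Tail multiplier: φ(z)/(1−α) = 0.026674 / 0.01 = 2.667.
ES = −(-0.04%) + 2.55% × 2.667 = 6.841%.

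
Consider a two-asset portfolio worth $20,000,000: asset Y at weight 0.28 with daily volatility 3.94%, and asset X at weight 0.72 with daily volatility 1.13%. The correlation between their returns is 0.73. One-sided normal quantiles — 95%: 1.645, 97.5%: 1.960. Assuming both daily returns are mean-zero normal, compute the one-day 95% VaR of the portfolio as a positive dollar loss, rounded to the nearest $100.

$587,600

σ_p² = 0.28²·3.94² + 0.72²·1.13² + 2·0.73·0.28·0.72·3.94·1.13 = 3.1894 (%²).
σ_p = √3.1894 = 1.786%.
VaR = 1.645 × 1.786% = 2.938%; on $20,000,000 that is $587,600.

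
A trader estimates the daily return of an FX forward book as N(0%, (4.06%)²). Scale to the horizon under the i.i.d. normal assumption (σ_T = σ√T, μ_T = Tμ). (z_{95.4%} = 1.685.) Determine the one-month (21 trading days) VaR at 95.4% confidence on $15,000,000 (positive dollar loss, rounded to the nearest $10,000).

σ_{21d} = 4.06% × √21 = 18.605%.
VaR = 1.685 × 18.605% = 31.349%.
On $15,000,000: 0.31349 × $15,000,000 = $4,702,350.

$4,700,000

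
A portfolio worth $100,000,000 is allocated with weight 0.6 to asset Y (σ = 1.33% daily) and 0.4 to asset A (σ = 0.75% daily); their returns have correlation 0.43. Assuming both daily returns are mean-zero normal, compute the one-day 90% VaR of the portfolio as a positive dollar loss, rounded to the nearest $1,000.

σ_p² = 0.6²·1.33² + 0.4²·0.75² + 2·0.43·0.6·0.4·1.33·0.75 = 0.9327 (%²).
σ_p = √0.9327 = 0.966%.
At 90%, z = 1.282.
VaR = 1.282 × 0.966% = 1.238%; on $100,000,000 that is $1,238,000.

$1,238,000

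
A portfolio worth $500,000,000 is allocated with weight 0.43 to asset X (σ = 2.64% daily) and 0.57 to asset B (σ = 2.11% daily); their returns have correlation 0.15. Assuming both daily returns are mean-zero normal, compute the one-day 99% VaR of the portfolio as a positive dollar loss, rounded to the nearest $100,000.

σ_p² = 0.43²·2.64² + 0.57²·2.11² + 2·0.15·0.43·0.57·2.64·2.11 = 3.1448 (%²).
σ_p = √3.1448 = 1.773%.
At 99%, z = 2.326.
VaR = 2.326 × 1.773% = 4.124%; on $500,000,000 that is $20,620,000.

$20,600,000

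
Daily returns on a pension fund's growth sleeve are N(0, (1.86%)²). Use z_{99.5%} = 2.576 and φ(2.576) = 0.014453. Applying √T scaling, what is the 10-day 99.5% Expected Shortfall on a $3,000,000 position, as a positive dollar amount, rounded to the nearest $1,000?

$510,000

σ_{10d} = 1.86% × √10 = 5.882%.
ES multiplier = φ(z)/(1−α) = 0.014453/0.005 = 2.891.
ES = 5.882% × 2.891 = 17.005%; on $3,000,000: $510,150.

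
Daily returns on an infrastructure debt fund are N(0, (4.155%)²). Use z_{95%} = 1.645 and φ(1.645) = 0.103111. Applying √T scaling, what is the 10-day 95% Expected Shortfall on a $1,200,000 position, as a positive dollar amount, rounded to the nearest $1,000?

$325,000

σ_{10d} = 4.155% × √10 = 13.139%.
ES multiplier = φ(z)/(1−α) = 0.103111/0.05 = 2.062.
ES = 13.139% × 2.062 = 27.093%; on $1,200,000: $325,116.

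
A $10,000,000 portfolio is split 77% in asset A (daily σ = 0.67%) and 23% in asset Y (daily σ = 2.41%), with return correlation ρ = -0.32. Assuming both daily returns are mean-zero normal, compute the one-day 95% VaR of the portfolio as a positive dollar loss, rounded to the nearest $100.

σ_p² = 0.77²·0.67² + 0.23²·2.41² + 2·-0.32·0.77·0.23·0.67·2.41 = 0.3904 (%²).
σ_p = √0.3904 = 0.625%.
At 95%, z = 1.645.
VaR = 1.645 × 0.625% = 1.028%; on $10,000,000 that is $102,800.

$102,800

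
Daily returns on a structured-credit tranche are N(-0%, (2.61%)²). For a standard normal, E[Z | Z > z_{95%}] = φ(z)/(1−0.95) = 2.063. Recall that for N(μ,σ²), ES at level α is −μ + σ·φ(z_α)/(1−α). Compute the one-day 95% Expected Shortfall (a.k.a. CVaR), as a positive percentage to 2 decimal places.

5.38%

ES = 2.61% × 2.063 = 5.384%.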